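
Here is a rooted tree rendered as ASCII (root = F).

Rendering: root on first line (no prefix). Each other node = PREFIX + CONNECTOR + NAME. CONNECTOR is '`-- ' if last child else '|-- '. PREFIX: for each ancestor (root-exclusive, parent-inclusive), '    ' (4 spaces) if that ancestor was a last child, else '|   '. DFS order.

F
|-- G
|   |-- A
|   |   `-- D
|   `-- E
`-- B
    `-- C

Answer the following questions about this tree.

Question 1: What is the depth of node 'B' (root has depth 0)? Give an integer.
Path from root to B: F -> B
Depth = number of edges = 1

Answer: 1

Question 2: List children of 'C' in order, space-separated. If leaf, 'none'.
Node C's children (from adjacency): (leaf)

Answer: none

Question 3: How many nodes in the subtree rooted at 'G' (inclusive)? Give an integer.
Answer: 4

Derivation:
Subtree rooted at G contains: A, D, E, G
Count = 4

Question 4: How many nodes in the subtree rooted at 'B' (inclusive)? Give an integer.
Subtree rooted at B contains: B, C
Count = 2

Answer: 2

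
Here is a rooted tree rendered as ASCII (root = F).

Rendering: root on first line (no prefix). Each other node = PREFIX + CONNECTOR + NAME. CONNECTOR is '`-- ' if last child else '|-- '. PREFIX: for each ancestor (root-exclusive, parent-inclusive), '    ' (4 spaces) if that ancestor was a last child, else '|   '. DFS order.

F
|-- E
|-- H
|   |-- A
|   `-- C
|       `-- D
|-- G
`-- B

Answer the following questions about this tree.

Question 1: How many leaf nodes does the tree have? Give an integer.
Leaves (nodes with no children): A, B, D, E, G

Answer: 5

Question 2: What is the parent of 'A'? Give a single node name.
Scan adjacency: A appears as child of H

Answer: H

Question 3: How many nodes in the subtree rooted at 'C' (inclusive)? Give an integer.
Answer: 2

Derivation:
Subtree rooted at C contains: C, D
Count = 2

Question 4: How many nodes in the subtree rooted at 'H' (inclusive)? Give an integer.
Answer: 4

Derivation:
Subtree rooted at H contains: A, C, D, H
Count = 4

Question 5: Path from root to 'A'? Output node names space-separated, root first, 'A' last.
Answer: F H A

Derivation:
Walk down from root: F -> H -> A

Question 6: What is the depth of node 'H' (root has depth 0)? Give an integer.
Answer: 1

Derivation:
Path from root to H: F -> H
Depth = number of edges = 1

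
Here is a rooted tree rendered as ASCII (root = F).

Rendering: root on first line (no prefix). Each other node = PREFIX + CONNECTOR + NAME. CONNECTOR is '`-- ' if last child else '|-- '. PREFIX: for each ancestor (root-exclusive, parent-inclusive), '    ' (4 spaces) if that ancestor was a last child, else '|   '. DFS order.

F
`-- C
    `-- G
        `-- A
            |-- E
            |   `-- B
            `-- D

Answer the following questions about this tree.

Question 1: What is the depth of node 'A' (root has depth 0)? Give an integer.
Answer: 3

Derivation:
Path from root to A: F -> C -> G -> A
Depth = number of edges = 3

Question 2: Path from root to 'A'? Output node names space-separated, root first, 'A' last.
Answer: F C G A

Derivation:
Walk down from root: F -> C -> G -> A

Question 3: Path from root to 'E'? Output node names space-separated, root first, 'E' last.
Answer: F C G A E

Derivation:
Walk down from root: F -> C -> G -> A -> E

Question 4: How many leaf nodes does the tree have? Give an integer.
Answer: 2

Derivation:
Leaves (nodes with no children): B, D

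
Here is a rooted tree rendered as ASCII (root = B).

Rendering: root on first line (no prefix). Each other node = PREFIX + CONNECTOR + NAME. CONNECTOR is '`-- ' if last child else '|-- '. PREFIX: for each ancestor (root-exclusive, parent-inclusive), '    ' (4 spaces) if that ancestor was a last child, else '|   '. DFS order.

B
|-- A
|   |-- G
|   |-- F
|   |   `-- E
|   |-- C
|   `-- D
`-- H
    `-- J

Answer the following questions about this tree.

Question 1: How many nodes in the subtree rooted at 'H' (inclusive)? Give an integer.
Answer: 2

Derivation:
Subtree rooted at H contains: H, J
Count = 2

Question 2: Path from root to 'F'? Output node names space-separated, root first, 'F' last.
Answer: B A F

Derivation:
Walk down from root: B -> A -> F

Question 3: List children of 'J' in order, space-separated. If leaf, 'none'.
Node J's children (from adjacency): (leaf)

Answer: none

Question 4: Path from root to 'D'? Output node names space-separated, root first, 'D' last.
Walk down from root: B -> A -> D

Answer: B A D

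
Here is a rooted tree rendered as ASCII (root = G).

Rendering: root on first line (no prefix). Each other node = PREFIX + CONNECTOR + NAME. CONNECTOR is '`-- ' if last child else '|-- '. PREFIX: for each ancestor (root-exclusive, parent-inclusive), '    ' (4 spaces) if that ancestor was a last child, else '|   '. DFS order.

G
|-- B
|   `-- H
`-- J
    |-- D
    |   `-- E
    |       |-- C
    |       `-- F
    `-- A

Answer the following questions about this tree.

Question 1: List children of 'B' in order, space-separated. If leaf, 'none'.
Answer: H

Derivation:
Node B's children (from adjacency): H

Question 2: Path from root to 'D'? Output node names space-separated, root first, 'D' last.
Answer: G J D

Derivation:
Walk down from root: G -> J -> D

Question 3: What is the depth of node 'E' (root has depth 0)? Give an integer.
Answer: 3

Derivation:
Path from root to E: G -> J -> D -> E
Depth = number of edges = 3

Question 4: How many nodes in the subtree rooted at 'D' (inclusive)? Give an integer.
Subtree rooted at D contains: C, D, E, F
Count = 4

Answer: 4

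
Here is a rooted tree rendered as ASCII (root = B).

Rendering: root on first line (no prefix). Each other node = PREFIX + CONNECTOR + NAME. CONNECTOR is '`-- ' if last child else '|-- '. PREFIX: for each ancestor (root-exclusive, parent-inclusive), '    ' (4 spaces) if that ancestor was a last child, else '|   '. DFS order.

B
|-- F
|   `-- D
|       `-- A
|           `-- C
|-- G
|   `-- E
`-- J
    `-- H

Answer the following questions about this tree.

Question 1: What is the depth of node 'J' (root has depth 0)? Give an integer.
Path from root to J: B -> J
Depth = number of edges = 1

Answer: 1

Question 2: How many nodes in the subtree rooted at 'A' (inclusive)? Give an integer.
Answer: 2

Derivation:
Subtree rooted at A contains: A, C
Count = 2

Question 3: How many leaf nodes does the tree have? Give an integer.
Leaves (nodes with no children): C, E, H

Answer: 3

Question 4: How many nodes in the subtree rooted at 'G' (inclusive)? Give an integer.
Subtree rooted at G contains: E, G
Count = 2

Answer: 2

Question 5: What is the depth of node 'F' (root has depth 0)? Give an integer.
Answer: 1

Derivation:
Path from root to F: B -> F
Depth = number of edges = 1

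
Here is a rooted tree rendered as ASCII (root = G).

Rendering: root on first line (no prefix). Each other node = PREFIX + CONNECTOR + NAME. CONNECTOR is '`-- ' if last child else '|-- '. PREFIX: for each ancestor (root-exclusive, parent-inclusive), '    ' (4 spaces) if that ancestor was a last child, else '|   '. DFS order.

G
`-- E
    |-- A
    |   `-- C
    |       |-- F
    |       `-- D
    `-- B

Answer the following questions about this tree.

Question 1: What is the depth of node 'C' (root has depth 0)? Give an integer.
Answer: 3

Derivation:
Path from root to C: G -> E -> A -> C
Depth = number of edges = 3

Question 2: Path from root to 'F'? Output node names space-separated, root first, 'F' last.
Answer: G E A C F

Derivation:
Walk down from root: G -> E -> A -> C -> F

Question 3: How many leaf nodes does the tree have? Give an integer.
Leaves (nodes with no children): B, D, F

Answer: 3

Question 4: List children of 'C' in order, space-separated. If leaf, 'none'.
Answer: F D

Derivation:
Node C's children (from adjacency): F, D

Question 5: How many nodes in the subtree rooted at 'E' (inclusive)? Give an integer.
Answer: 6

Derivation:
Subtree rooted at E contains: A, B, C, D, E, F
Count = 6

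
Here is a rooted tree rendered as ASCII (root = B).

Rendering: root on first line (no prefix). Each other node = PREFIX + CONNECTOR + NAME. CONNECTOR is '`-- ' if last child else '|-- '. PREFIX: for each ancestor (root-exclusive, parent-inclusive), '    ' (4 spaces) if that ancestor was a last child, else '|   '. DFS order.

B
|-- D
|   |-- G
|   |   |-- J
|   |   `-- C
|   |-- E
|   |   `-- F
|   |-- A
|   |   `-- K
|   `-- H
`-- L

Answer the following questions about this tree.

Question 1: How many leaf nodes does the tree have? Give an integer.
Answer: 6

Derivation:
Leaves (nodes with no children): C, F, H, J, K, L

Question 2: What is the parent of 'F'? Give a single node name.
Scan adjacency: F appears as child of E

Answer: E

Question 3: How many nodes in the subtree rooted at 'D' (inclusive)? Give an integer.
Answer: 9

Derivation:
Subtree rooted at D contains: A, C, D, E, F, G, H, J, K
Count = 9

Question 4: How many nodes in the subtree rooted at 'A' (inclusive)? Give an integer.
Subtree rooted at A contains: A, K
Count = 2

Answer: 2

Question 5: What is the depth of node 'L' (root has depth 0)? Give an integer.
Path from root to L: B -> L
Depth = number of edges = 1

Answer: 1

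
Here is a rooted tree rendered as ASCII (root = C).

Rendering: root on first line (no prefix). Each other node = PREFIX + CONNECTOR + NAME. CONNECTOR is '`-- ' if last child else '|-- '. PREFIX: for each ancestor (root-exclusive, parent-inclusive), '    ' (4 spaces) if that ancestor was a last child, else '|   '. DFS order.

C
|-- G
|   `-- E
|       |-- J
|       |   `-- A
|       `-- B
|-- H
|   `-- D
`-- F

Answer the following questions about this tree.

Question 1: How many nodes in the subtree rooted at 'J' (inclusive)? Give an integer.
Answer: 2

Derivation:
Subtree rooted at J contains: A, J
Count = 2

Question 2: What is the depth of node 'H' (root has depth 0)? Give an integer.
Answer: 1

Derivation:
Path from root to H: C -> H
Depth = number of edges = 1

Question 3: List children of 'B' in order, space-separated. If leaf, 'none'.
Node B's children (from adjacency): (leaf)

Answer: none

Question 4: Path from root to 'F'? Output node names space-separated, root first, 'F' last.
Answer: C F

Derivation:
Walk down from root: C -> F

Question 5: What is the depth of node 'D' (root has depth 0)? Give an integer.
Answer: 2

Derivation:
Path from root to D: C -> H -> D
Depth = number of edges = 2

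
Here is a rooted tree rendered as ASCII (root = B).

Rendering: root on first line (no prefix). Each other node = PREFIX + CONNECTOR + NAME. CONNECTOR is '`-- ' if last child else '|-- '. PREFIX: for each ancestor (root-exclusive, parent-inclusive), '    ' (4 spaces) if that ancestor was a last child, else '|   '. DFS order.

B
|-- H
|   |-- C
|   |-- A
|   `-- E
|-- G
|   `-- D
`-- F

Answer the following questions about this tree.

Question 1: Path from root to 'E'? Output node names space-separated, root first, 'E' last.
Answer: B H E

Derivation:
Walk down from root: B -> H -> E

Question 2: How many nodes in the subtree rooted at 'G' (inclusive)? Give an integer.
Subtree rooted at G contains: D, G
Count = 2

Answer: 2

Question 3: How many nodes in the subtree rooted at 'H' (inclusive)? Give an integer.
Subtree rooted at H contains: A, C, E, H
Count = 4

Answer: 4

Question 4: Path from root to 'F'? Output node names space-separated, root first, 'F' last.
Walk down from root: B -> F

Answer: B F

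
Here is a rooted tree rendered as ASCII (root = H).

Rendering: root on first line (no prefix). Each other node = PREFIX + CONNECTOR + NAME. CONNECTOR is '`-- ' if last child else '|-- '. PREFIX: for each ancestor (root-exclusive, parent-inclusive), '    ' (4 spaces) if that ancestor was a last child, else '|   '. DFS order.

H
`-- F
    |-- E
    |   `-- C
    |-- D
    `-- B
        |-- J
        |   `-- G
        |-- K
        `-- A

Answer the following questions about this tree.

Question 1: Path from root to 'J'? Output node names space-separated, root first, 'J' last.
Walk down from root: H -> F -> B -> J

Answer: H F B J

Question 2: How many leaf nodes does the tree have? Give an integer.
Answer: 5

Derivation:
Leaves (nodes with no children): A, C, D, G, K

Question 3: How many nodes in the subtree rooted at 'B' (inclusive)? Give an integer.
Answer: 5

Derivation:
Subtree rooted at B contains: A, B, G, J, K
Count = 5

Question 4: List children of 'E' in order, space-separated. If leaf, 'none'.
Answer: C

Derivation:
Node E's children (from adjacency): C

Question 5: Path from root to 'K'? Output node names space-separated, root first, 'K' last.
Answer: H F B K

Derivation:
Walk down from root: H -> F -> B -> K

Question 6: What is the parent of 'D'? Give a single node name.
Scan adjacency: D appears as child of F

Answer: F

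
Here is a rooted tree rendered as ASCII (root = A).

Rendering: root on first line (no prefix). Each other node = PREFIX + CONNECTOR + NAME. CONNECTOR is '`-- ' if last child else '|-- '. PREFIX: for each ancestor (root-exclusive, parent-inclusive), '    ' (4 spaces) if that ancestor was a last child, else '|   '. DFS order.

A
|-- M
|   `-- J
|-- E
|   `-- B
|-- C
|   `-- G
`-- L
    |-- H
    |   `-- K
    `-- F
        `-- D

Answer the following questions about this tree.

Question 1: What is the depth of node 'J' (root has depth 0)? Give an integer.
Path from root to J: A -> M -> J
Depth = number of edges = 2

Answer: 2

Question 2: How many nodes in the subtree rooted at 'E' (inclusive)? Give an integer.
Answer: 2

Derivation:
Subtree rooted at E contains: B, E
Count = 2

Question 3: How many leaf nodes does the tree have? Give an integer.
Leaves (nodes with no children): B, D, G, J, K

Answer: 5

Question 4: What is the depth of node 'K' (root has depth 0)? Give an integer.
Answer: 3

Derivation:
Path from root to K: A -> L -> H -> K
Depth = number of edges = 3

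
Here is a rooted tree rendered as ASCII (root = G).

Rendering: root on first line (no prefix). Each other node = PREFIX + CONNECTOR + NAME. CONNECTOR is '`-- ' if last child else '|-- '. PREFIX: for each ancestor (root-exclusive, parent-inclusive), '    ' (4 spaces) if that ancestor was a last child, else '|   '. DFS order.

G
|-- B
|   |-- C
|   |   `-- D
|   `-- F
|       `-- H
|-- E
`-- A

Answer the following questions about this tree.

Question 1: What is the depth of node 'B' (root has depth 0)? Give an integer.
Path from root to B: G -> B
Depth = number of edges = 1

Answer: 1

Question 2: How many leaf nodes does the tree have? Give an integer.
Leaves (nodes with no children): A, D, E, H

Answer: 4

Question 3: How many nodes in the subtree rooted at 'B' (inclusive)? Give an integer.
Subtree rooted at B contains: B, C, D, F, H
Count = 5

Answer: 5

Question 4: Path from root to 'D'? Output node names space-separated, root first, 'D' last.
Walk down from root: G -> B -> C -> D

Answer: G B C D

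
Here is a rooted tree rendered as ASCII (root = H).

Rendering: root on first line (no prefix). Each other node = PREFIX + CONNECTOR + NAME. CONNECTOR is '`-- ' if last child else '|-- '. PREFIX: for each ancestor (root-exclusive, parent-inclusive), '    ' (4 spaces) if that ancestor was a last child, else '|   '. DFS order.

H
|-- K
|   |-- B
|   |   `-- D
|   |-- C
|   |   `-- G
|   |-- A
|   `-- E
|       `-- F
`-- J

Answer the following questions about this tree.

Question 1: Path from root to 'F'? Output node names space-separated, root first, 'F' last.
Answer: H K E F

Derivation:
Walk down from root: H -> K -> E -> F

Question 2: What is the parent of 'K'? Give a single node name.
Scan adjacency: K appears as child of H

Answer: H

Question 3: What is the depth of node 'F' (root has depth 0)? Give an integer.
Answer: 3

Derivation:
Path from root to F: H -> K -> E -> F
Depth = number of edges = 3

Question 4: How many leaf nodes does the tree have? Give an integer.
Answer: 5

Derivation:
Leaves (nodes with no children): A, D, F, G, J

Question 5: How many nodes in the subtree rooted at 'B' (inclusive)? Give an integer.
Subtree rooted at B contains: B, D
Count = 2

Answer: 2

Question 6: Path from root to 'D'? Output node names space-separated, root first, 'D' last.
Walk down from root: H -> K -> B -> D

Answer: H K B D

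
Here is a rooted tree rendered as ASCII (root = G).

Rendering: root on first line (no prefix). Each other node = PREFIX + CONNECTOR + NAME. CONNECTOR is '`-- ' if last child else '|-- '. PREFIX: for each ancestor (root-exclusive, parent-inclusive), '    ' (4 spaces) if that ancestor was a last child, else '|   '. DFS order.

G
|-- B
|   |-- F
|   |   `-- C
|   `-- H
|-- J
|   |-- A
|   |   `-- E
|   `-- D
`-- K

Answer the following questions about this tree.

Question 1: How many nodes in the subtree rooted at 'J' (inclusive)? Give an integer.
Answer: 4

Derivation:
Subtree rooted at J contains: A, D, E, J
Count = 4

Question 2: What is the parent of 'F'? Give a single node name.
Answer: B

Derivation:
Scan adjacency: F appears as child of B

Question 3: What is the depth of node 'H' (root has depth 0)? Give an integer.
Path from root to H: G -> B -> H
Depth = number of edges = 2

Answer: 2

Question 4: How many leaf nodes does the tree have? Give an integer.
Answer: 5

Derivation:
Leaves (nodes with no children): C, D, E, H, K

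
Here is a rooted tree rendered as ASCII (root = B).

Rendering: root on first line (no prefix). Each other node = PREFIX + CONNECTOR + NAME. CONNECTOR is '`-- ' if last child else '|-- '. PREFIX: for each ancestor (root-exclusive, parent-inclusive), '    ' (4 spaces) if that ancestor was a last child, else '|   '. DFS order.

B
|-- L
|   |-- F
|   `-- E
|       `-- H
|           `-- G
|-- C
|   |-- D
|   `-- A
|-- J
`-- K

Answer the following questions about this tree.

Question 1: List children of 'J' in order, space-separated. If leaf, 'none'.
Node J's children (from adjacency): (leaf)

Answer: none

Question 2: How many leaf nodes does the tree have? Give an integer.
Answer: 6

Derivation:
Leaves (nodes with no children): A, D, F, G, J, K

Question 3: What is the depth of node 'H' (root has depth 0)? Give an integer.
Path from root to H: B -> L -> E -> H
Depth = number of edges = 3

Answer: 3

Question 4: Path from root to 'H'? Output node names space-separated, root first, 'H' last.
Walk down from root: B -> L -> E -> H

Answer: B L E H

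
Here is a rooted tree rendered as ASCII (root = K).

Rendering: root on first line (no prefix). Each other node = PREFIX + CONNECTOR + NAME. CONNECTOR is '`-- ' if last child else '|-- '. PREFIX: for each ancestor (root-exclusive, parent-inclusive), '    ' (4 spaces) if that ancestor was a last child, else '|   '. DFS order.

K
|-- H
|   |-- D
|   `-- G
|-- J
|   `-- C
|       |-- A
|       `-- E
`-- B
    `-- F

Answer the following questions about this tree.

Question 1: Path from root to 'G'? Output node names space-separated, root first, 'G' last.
Walk down from root: K -> H -> G

Answer: K H G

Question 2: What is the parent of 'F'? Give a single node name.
Scan adjacency: F appears as child of B

Answer: B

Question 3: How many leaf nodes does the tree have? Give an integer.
Answer: 5

Derivation:
Leaves (nodes with no children): A, D, E, F, G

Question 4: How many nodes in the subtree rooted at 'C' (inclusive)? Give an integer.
Subtree rooted at C contains: A, C, E
Count = 3

Answer: 3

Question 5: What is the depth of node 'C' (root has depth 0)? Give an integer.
Path from root to C: K -> J -> C
Depth = number of edges = 2

Answer: 2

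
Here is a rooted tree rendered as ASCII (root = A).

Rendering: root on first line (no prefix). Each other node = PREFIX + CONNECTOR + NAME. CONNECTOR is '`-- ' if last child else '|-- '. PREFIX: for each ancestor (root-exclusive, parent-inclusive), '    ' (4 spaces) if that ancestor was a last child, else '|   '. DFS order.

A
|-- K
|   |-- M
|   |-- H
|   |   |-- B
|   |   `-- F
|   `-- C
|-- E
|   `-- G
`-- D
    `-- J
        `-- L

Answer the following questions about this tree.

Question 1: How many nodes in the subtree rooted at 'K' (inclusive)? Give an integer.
Answer: 6

Derivation:
Subtree rooted at K contains: B, C, F, H, K, M
Count = 6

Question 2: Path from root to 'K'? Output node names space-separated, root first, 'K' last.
Answer: A K

Derivation:
Walk down from root: A -> K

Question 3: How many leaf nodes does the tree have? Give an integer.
Leaves (nodes with no children): B, C, F, G, L, M

Answer: 6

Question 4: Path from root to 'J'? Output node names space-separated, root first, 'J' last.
Walk down from root: A -> D -> J

Answer: A D J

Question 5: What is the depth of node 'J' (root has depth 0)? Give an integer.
Path from root to J: A -> D -> J
Depth = number of edges = 2

Answer: 2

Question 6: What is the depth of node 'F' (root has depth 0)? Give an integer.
Answer: 3

Derivation:
Path from root to F: A -> K -> H -> F
Depth = number of edges = 3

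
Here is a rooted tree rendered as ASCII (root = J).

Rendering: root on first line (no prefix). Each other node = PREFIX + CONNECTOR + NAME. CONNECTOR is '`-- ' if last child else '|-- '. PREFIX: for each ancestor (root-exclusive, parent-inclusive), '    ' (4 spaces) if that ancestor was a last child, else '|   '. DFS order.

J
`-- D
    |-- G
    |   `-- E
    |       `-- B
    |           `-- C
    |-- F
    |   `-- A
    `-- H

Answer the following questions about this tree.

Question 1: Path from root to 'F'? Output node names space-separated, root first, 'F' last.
Answer: J D F

Derivation:
Walk down from root: J -> D -> F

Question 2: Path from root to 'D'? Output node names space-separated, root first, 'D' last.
Answer: J D

Derivation:
Walk down from root: J -> D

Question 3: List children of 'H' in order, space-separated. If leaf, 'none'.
Node H's children (from adjacency): (leaf)

Answer: none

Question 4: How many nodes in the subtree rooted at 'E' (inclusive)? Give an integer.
Answer: 3

Derivation:
Subtree rooted at E contains: B, C, E
Count = 3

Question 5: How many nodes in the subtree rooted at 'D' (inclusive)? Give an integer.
Answer: 8

Derivation:
Subtree rooted at D contains: A, B, C, D, E, F, G, H
Count = 8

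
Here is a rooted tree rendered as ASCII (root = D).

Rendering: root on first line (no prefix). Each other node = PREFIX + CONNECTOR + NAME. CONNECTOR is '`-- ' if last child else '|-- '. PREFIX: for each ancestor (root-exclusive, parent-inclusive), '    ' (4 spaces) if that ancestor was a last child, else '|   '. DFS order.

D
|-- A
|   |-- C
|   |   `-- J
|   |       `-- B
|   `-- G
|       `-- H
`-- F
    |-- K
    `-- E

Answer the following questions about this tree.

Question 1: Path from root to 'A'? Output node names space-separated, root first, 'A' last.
Answer: D A

Derivation:
Walk down from root: D -> A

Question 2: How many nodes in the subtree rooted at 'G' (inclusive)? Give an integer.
Answer: 2

Derivation:
Subtree rooted at G contains: G, H
Count = 2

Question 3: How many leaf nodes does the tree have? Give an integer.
Answer: 4

Derivation:
Leaves (nodes with no children): B, E, H, K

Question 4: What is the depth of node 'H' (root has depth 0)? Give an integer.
Answer: 3

Derivation:
Path from root to H: D -> A -> G -> H
Depth = number of edges = 3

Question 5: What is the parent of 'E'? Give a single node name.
Scan adjacency: E appears as child of F

Answer: F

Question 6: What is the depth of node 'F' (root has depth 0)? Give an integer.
Path from root to F: D -> F
Depth = number of edges = 1

Answer: 1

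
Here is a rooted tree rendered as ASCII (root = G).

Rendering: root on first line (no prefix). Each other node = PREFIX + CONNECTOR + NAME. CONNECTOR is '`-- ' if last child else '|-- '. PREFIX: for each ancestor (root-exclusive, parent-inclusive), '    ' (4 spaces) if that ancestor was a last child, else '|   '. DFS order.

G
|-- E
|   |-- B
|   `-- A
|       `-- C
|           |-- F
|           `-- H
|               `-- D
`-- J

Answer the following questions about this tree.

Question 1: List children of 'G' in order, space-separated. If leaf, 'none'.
Node G's children (from adjacency): E, J

Answer: E J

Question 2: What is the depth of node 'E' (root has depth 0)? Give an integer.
Path from root to E: G -> E
Depth = number of edges = 1

Answer: 1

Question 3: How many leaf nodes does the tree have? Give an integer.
Answer: 4

Derivation:
Leaves (nodes with no children): B, D, F, J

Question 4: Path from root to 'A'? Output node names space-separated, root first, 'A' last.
Answer: G E A

Derivation:
Walk down from root: G -> E -> A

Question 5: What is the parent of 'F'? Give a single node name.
Scan adjacency: F appears as child of C

Answer: C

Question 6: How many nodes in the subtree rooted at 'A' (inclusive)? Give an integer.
Answer: 5

Derivation:
Subtree rooted at A contains: A, C, D, F, H
Count = 5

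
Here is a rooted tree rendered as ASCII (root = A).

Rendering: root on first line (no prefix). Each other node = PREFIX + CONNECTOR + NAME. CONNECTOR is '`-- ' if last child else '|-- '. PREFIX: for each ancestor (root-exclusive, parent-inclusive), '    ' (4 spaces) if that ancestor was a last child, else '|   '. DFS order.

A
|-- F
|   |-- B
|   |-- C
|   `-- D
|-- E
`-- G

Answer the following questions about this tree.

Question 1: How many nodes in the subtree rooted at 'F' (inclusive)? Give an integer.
Subtree rooted at F contains: B, C, D, F
Count = 4

Answer: 4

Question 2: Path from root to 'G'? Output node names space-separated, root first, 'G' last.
Walk down from root: A -> G

Answer: A G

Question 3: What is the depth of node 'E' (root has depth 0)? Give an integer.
Path from root to E: A -> E
Depth = number of edges = 1

Answer: 1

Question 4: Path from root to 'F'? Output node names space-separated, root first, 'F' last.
Answer: A F

Derivation:
Walk down from root: A -> F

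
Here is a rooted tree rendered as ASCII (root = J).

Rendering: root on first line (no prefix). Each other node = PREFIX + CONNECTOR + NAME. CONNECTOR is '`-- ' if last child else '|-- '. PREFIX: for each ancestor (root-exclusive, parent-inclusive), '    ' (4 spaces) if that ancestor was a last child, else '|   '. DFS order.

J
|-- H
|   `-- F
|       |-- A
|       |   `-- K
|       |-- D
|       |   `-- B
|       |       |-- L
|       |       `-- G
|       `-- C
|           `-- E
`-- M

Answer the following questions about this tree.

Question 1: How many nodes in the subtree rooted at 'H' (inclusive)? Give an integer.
Answer: 10

Derivation:
Subtree rooted at H contains: A, B, C, D, E, F, G, H, K, L
Count = 10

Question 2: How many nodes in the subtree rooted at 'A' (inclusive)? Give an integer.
Subtree rooted at A contains: A, K
Count = 2

Answer: 2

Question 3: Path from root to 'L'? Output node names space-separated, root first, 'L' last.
Walk down from root: J -> H -> F -> D -> B -> L

Answer: J H F D B L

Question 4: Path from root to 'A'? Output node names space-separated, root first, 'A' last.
Walk down from root: J -> H -> F -> A

Answer: J H F A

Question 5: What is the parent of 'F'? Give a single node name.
Scan adjacency: F appears as child of H

Answer: H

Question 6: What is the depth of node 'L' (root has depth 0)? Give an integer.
Answer: 5

Derivation:
Path from root to L: J -> H -> F -> D -> B -> L
Depth = number of edges = 5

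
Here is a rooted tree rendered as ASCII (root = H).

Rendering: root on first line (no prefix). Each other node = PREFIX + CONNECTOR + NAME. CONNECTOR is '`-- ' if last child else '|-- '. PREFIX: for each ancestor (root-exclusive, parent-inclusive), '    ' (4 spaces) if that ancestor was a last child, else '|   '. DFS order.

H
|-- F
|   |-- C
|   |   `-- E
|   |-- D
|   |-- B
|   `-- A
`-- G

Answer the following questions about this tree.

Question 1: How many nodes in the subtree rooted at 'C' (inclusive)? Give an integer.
Answer: 2

Derivation:
Subtree rooted at C contains: C, E
Count = 2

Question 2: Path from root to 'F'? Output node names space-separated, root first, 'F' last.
Answer: H F

Derivation:
Walk down from root: H -> F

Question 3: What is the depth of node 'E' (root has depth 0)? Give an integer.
Path from root to E: H -> F -> C -> E
Depth = number of edges = 3

Answer: 3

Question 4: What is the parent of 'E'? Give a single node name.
Scan adjacency: E appears as child of C

Answer: C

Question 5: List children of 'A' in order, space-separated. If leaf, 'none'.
Node A's children (from adjacency): (leaf)

Answer: none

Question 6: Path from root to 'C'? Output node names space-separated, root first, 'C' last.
Walk down from root: H -> F -> C

Answer: H F C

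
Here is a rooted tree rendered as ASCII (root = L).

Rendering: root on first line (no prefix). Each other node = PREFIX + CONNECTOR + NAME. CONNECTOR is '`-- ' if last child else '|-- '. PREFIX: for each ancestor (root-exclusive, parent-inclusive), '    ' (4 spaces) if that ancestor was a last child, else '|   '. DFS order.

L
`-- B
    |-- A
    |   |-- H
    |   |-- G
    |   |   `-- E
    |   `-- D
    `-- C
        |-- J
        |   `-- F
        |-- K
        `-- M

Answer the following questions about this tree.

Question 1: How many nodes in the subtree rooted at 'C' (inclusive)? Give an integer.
Answer: 5

Derivation:
Subtree rooted at C contains: C, F, J, K, M
Count = 5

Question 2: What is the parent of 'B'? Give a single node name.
Scan adjacency: B appears as child of L

Answer: L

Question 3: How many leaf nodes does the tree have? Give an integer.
Answer: 6

Derivation:
Leaves (nodes with no children): D, E, F, H, K, M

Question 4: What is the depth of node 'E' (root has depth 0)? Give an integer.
Answer: 4

Derivation:
Path from root to E: L -> B -> A -> G -> E
Depth = number of edges = 4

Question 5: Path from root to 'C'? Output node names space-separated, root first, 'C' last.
Walk down from root: L -> B -> C

Answer: L B C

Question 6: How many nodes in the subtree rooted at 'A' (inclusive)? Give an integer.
Answer: 5

Derivation:
Subtree rooted at A contains: A, D, E, G, H
Count = 5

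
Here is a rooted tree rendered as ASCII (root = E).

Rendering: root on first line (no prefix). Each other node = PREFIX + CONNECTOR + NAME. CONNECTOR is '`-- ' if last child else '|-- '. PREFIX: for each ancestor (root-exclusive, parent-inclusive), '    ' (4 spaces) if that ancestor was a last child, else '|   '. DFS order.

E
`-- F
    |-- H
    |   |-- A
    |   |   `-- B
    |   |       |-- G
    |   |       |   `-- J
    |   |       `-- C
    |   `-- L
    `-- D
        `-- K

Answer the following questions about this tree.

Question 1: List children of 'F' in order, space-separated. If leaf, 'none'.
Node F's children (from adjacency): H, D

Answer: H D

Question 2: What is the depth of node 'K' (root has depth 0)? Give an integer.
Answer: 3

Derivation:
Path from root to K: E -> F -> D -> K
Depth = number of edges = 3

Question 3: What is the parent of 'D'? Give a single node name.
Scan adjacency: D appears as child of F

Answer: F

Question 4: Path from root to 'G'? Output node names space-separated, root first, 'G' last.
Walk down from root: E -> F -> H -> A -> B -> G

Answer: E F H A B G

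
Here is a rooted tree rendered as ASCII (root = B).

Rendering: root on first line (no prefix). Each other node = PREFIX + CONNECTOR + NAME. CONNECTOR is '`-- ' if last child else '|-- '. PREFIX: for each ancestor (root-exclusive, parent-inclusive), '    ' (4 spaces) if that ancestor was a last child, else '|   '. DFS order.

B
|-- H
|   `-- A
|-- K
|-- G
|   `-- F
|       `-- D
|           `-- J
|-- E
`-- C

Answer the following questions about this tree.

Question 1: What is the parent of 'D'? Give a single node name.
Scan adjacency: D appears as child of F

Answer: F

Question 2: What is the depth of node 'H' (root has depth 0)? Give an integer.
Path from root to H: B -> H
Depth = number of edges = 1

Answer: 1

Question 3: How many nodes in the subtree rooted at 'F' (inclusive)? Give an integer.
Subtree rooted at F contains: D, F, J
Count = 3

Answer: 3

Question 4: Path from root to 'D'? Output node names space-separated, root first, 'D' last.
Answer: B G F D

Derivation:
Walk down from root: B -> G -> F -> D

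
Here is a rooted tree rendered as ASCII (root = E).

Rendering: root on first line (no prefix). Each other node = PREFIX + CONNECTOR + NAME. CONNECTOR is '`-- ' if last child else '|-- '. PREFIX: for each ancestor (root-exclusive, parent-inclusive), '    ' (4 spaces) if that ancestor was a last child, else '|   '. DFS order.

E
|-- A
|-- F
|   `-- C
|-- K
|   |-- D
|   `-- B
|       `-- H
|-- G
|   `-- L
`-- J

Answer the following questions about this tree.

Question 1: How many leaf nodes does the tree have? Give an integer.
Answer: 6

Derivation:
Leaves (nodes with no children): A, C, D, H, J, L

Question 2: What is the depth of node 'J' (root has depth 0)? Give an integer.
Answer: 1

Derivation:
Path from root to J: E -> J
Depth = number of edges = 1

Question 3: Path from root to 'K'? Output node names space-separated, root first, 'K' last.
Answer: E K

Derivation:
Walk down from root: E -> K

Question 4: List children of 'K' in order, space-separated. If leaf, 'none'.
Answer: D B

Derivation:
Node K's children (from adjacency): D, B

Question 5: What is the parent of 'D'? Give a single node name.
Scan adjacency: D appears as child of K

Answer: K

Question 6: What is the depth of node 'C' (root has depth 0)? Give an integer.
Path from root to C: E -> F -> C
Depth = number of edges = 2

Answer: 2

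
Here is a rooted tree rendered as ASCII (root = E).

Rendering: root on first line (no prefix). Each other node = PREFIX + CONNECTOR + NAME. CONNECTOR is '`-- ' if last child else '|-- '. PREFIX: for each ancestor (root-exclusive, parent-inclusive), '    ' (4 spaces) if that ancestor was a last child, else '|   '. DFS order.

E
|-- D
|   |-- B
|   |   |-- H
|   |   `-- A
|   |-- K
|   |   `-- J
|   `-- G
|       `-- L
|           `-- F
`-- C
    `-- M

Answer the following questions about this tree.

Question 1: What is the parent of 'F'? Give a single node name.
Answer: L

Derivation:
Scan adjacency: F appears as child of L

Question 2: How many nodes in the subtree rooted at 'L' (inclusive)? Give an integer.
Answer: 2

Derivation:
Subtree rooted at L contains: F, L
Count = 2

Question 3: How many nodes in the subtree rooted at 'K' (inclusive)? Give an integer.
Subtree rooted at K contains: J, K
Count = 2

Answer: 2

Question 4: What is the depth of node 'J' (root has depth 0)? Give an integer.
Path from root to J: E -> D -> K -> J
Depth = number of edges = 3

Answer: 3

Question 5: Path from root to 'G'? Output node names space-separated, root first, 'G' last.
Walk down from root: E -> D -> G

Answer: E D G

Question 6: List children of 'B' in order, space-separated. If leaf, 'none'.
Node B's children (from adjacency): H, A

Answer: H A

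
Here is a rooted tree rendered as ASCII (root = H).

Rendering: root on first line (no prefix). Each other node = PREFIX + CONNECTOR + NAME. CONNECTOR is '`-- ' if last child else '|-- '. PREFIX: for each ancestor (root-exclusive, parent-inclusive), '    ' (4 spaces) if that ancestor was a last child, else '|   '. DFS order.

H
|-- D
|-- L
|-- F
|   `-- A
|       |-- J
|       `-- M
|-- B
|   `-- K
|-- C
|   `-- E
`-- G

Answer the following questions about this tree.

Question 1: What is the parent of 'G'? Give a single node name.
Answer: H

Derivation:
Scan adjacency: G appears as child of H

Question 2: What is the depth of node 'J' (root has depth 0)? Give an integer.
Path from root to J: H -> F -> A -> J
Depth = number of edges = 3

Answer: 3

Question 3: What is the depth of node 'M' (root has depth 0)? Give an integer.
Path from root to M: H -> F -> A -> M
Depth = number of edges = 3

Answer: 3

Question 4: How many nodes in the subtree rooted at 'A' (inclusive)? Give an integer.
Subtree rooted at A contains: A, J, M
Count = 3

Answer: 3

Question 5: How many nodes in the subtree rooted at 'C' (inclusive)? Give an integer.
Subtree rooted at C contains: C, E
Count = 2

Answer: 2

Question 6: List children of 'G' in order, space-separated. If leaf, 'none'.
Answer: none

Derivation:
Node G's children (from adjacency): (leaf)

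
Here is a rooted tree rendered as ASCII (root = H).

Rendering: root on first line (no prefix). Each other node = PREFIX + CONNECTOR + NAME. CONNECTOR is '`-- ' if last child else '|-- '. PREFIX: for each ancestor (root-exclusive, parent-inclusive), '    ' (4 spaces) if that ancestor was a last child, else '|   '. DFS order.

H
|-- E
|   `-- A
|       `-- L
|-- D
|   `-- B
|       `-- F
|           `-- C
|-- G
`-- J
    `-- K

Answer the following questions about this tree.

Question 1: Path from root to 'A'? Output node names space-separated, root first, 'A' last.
Walk down from root: H -> E -> A

Answer: H E A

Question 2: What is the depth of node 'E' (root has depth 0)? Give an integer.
Path from root to E: H -> E
Depth = number of edges = 1

Answer: 1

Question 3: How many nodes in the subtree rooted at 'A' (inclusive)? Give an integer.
Subtree rooted at A contains: A, L
Count = 2

Answer: 2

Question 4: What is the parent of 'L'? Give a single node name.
Scan adjacency: L appears as child of A

Answer: A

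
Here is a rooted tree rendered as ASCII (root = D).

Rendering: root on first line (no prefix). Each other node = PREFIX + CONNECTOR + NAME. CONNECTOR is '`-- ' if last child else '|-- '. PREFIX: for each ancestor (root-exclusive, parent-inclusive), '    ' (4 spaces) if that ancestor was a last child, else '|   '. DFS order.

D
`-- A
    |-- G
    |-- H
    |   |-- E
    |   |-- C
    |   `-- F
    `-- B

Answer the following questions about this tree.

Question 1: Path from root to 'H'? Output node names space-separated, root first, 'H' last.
Answer: D A H

Derivation:
Walk down from root: D -> A -> H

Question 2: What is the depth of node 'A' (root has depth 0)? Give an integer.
Answer: 1

Derivation:
Path from root to A: D -> A
Depth = number of edges = 1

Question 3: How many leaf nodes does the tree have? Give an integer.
Answer: 5

Derivation:
Leaves (nodes with no children): B, C, E, F, G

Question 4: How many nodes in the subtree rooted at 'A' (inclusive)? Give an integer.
Subtree rooted at A contains: A, B, C, E, F, G, H
Count = 7

Answer: 7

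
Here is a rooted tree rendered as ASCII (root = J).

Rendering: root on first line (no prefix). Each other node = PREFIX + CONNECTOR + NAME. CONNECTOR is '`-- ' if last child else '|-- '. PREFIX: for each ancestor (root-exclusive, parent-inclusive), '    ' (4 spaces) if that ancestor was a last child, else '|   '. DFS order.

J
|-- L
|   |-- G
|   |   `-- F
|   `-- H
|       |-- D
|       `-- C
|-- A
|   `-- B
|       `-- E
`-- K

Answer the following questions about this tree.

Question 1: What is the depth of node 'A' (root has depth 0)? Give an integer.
Path from root to A: J -> A
Depth = number of edges = 1

Answer: 1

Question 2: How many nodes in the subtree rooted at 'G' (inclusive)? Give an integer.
Subtree rooted at G contains: F, G
Count = 2

Answer: 2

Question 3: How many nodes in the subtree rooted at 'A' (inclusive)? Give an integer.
Subtree rooted at A contains: A, B, E
Count = 3

Answer: 3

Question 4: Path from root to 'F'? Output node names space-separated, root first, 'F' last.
Walk down from root: J -> L -> G -> F

Answer: J L G F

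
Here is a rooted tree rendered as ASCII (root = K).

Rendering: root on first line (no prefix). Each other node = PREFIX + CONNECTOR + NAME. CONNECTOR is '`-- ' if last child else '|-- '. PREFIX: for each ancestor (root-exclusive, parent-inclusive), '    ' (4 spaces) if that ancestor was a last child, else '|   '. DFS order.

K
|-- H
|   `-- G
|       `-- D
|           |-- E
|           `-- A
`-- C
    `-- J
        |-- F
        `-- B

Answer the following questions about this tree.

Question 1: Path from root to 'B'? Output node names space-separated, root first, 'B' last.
Answer: K C J B

Derivation:
Walk down from root: K -> C -> J -> B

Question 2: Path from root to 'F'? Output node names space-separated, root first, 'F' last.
Walk down from root: K -> C -> J -> F

Answer: K C J F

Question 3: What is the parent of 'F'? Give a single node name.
Answer: J

Derivation:
Scan adjacency: F appears as child of J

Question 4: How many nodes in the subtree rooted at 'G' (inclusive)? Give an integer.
Subtree rooted at G contains: A, D, E, G
Count = 4

Answer: 4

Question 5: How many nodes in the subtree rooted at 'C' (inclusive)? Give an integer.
Subtree rooted at C contains: B, C, F, J
Count = 4

Answer: 4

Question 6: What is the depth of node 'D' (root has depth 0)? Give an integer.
Answer: 3

Derivation:
Path from root to D: K -> H -> G -> D
Depth = number of edges = 3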